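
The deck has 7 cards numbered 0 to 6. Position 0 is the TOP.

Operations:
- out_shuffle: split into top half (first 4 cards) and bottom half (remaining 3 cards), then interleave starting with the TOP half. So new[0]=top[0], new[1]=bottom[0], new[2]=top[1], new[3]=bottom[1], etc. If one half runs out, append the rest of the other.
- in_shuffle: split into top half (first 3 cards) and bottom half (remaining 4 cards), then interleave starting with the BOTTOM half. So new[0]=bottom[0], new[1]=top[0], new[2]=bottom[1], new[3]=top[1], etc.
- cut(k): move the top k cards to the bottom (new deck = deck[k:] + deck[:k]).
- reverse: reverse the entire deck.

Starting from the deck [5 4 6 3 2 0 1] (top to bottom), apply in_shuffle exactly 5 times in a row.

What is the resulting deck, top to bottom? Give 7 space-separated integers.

After op 1 (in_shuffle): [3 5 2 4 0 6 1]
After op 2 (in_shuffle): [4 3 0 5 6 2 1]
After op 3 (in_shuffle): [5 4 6 3 2 0 1]
After op 4 (in_shuffle): [3 5 2 4 0 6 1]
After op 5 (in_shuffle): [4 3 0 5 6 2 1]

Answer: 4 3 0 5 6 2 1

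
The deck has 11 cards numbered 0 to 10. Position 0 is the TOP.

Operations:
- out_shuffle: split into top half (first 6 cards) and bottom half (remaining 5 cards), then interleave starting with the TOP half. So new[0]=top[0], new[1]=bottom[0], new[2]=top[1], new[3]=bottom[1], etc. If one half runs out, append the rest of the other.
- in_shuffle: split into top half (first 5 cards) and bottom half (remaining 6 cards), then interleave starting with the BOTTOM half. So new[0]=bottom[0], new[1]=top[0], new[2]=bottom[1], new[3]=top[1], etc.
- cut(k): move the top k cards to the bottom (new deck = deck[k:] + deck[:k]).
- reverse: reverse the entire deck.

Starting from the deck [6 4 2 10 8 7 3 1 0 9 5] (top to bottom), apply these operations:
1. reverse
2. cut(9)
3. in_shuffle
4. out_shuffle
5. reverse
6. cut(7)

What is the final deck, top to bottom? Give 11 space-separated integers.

Answer: 9 4 8 1 5 2 7 0 6 10 3

Derivation:
After op 1 (reverse): [5 9 0 1 3 7 8 10 2 4 6]
After op 2 (cut(9)): [4 6 5 9 0 1 3 7 8 10 2]
After op 3 (in_shuffle): [1 4 3 6 7 5 8 9 10 0 2]
After op 4 (out_shuffle): [1 8 4 9 3 10 6 0 7 2 5]
After op 5 (reverse): [5 2 7 0 6 10 3 9 4 8 1]
After op 6 (cut(7)): [9 4 8 1 5 2 7 0 6 10 3]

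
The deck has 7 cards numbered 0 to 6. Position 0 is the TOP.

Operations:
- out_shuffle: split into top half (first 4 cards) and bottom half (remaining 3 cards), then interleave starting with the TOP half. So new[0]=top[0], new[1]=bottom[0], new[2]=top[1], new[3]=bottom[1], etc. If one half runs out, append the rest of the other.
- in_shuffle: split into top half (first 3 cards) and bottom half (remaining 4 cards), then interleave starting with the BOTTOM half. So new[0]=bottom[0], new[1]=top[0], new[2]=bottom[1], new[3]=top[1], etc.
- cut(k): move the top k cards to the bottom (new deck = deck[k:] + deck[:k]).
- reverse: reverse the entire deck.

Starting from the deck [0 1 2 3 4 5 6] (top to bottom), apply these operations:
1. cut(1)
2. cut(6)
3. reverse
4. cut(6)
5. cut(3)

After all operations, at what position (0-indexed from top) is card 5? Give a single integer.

Answer: 6

Derivation:
After op 1 (cut(1)): [1 2 3 4 5 6 0]
After op 2 (cut(6)): [0 1 2 3 4 5 6]
After op 3 (reverse): [6 5 4 3 2 1 0]
After op 4 (cut(6)): [0 6 5 4 3 2 1]
After op 5 (cut(3)): [4 3 2 1 0 6 5]
Card 5 is at position 6.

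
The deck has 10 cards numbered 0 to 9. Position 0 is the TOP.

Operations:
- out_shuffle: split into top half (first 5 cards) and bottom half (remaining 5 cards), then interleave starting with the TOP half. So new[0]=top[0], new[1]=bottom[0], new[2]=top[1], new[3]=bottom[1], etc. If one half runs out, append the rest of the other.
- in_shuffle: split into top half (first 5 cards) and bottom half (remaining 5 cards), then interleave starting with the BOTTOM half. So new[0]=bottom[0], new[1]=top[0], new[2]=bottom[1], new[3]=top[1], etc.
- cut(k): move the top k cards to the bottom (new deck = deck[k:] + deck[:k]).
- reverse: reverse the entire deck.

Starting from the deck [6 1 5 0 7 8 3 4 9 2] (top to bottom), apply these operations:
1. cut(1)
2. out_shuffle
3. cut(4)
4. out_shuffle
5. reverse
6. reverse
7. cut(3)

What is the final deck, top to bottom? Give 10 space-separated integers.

After op 1 (cut(1)): [1 5 0 7 8 3 4 9 2 6]
After op 2 (out_shuffle): [1 3 5 4 0 9 7 2 8 6]
After op 3 (cut(4)): [0 9 7 2 8 6 1 3 5 4]
After op 4 (out_shuffle): [0 6 9 1 7 3 2 5 8 4]
After op 5 (reverse): [4 8 5 2 3 7 1 9 6 0]
After op 6 (reverse): [0 6 9 1 7 3 2 5 8 4]
After op 7 (cut(3)): [1 7 3 2 5 8 4 0 6 9]

Answer: 1 7 3 2 5 8 4 0 6 9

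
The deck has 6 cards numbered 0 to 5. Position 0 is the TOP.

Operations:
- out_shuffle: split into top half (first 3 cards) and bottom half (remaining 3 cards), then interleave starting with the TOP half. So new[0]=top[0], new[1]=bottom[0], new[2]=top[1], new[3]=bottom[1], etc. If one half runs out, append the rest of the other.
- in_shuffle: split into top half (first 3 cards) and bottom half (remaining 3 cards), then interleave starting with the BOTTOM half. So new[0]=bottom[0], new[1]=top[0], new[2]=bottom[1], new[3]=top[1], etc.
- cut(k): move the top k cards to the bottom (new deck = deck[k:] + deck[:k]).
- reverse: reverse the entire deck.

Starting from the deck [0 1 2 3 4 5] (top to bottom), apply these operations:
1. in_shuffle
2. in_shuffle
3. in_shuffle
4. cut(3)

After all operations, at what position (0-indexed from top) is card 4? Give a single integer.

After op 1 (in_shuffle): [3 0 4 1 5 2]
After op 2 (in_shuffle): [1 3 5 0 2 4]
After op 3 (in_shuffle): [0 1 2 3 4 5]
After op 4 (cut(3)): [3 4 5 0 1 2]
Card 4 is at position 1.

Answer: 1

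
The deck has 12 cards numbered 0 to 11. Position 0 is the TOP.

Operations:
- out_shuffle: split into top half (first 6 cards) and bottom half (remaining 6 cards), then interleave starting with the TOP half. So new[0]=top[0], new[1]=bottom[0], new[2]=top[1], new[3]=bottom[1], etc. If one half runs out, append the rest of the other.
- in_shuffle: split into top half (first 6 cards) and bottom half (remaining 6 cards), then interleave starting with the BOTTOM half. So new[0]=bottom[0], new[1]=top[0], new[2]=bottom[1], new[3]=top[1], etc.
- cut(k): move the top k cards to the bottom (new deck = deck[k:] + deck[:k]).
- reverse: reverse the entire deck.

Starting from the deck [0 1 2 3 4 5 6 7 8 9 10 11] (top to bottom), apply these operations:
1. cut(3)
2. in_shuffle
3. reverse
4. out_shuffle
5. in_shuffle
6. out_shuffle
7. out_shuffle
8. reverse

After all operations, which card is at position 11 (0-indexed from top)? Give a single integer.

After op 1 (cut(3)): [3 4 5 6 7 8 9 10 11 0 1 2]
After op 2 (in_shuffle): [9 3 10 4 11 5 0 6 1 7 2 8]
After op 3 (reverse): [8 2 7 1 6 0 5 11 4 10 3 9]
After op 4 (out_shuffle): [8 5 2 11 7 4 1 10 6 3 0 9]
After op 5 (in_shuffle): [1 8 10 5 6 2 3 11 0 7 9 4]
After op 6 (out_shuffle): [1 3 8 11 10 0 5 7 6 9 2 4]
After op 7 (out_shuffle): [1 5 3 7 8 6 11 9 10 2 0 4]
After op 8 (reverse): [4 0 2 10 9 11 6 8 7 3 5 1]
Position 11: card 1.

Answer: 1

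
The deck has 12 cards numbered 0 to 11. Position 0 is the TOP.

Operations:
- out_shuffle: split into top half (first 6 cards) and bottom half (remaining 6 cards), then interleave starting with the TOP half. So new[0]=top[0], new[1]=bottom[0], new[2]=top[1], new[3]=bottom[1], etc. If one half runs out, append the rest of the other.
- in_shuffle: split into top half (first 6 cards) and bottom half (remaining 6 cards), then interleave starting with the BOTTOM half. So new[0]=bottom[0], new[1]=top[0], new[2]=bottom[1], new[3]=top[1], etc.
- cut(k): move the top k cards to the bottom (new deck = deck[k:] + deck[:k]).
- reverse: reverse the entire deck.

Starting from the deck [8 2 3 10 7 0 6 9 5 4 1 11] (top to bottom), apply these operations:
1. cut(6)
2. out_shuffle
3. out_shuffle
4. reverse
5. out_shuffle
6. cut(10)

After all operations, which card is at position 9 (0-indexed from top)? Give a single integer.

After op 1 (cut(6)): [6 9 5 4 1 11 8 2 3 10 7 0]
After op 2 (out_shuffle): [6 8 9 2 5 3 4 10 1 7 11 0]
After op 3 (out_shuffle): [6 4 8 10 9 1 2 7 5 11 3 0]
After op 4 (reverse): [0 3 11 5 7 2 1 9 10 8 4 6]
After op 5 (out_shuffle): [0 1 3 9 11 10 5 8 7 4 2 6]
After op 6 (cut(10)): [2 6 0 1 3 9 11 10 5 8 7 4]
Position 9: card 8.

Answer: 8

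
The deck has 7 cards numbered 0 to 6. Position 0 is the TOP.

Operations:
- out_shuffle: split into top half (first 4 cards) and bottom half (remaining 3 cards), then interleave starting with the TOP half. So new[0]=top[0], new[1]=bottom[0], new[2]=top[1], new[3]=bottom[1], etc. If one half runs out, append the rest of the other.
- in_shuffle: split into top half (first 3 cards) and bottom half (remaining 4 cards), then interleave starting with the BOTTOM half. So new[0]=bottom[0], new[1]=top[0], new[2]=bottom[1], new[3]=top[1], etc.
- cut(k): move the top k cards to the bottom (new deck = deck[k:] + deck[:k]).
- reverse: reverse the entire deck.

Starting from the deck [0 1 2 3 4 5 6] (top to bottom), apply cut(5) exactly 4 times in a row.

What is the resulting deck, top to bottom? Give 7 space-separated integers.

Answer: 6 0 1 2 3 4 5

Derivation:
After op 1 (cut(5)): [5 6 0 1 2 3 4]
After op 2 (cut(5)): [3 4 5 6 0 1 2]
After op 3 (cut(5)): [1 2 3 4 5 6 0]
After op 4 (cut(5)): [6 0 1 2 3 4 5]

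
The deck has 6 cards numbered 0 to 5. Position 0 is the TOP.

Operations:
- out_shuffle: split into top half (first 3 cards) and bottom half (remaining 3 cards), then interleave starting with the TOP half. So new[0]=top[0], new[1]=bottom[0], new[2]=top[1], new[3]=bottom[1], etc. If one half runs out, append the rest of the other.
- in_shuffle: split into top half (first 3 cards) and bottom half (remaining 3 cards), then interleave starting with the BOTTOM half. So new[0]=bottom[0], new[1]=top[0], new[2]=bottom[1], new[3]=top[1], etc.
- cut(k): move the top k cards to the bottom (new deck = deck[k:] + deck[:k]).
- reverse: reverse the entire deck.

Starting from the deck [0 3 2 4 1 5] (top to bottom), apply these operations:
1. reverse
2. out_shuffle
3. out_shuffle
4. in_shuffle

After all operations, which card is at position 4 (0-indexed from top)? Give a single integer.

Answer: 0

Derivation:
After op 1 (reverse): [5 1 4 2 3 0]
After op 2 (out_shuffle): [5 2 1 3 4 0]
After op 3 (out_shuffle): [5 3 2 4 1 0]
After op 4 (in_shuffle): [4 5 1 3 0 2]
Position 4: card 0.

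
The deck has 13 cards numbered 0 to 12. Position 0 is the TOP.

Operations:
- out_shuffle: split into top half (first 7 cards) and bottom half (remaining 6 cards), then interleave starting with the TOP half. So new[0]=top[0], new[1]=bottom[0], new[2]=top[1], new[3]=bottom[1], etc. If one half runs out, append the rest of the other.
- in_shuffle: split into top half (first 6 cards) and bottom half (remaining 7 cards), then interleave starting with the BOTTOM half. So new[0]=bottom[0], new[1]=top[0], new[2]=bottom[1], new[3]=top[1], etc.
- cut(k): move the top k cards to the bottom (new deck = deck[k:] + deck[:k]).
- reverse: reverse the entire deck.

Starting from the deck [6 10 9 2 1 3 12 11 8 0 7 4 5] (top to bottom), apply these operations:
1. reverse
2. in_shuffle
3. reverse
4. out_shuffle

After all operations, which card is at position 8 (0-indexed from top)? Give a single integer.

After op 1 (reverse): [5 4 7 0 8 11 12 3 1 2 9 10 6]
After op 2 (in_shuffle): [12 5 3 4 1 7 2 0 9 8 10 11 6]
After op 3 (reverse): [6 11 10 8 9 0 2 7 1 4 3 5 12]
After op 4 (out_shuffle): [6 7 11 1 10 4 8 3 9 5 0 12 2]
Position 8: card 9.

Answer: 9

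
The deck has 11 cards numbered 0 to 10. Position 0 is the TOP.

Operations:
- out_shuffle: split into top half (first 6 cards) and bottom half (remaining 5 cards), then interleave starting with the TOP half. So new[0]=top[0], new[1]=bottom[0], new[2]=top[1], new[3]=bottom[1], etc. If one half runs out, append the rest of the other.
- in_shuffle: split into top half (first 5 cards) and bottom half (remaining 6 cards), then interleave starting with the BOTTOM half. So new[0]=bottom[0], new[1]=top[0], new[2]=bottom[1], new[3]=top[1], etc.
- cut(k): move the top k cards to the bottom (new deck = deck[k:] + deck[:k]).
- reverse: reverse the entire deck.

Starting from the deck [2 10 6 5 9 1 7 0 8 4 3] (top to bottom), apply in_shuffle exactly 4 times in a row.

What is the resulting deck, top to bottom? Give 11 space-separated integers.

Answer: 8 7 9 6 2 4 0 1 5 10 3

Derivation:
After op 1 (in_shuffle): [1 2 7 10 0 6 8 5 4 9 3]
After op 2 (in_shuffle): [6 1 8 2 5 7 4 10 9 0 3]
After op 3 (in_shuffle): [7 6 4 1 10 8 9 2 0 5 3]
After op 4 (in_shuffle): [8 7 9 6 2 4 0 1 5 10 3]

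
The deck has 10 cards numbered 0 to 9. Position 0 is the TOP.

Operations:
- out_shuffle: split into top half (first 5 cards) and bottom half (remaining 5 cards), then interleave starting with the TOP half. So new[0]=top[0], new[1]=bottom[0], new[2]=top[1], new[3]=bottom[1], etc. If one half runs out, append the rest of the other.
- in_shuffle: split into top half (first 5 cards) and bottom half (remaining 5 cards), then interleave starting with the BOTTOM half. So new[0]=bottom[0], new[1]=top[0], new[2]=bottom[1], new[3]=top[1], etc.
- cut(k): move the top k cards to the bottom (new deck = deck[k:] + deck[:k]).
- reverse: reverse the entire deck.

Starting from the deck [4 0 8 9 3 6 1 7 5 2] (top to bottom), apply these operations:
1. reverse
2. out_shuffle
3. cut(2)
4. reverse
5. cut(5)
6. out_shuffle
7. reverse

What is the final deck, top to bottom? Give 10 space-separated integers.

Answer: 0 5 6 9 4 7 2 8 3 1

Derivation:
After op 1 (reverse): [2 5 7 1 6 3 9 8 0 4]
After op 2 (out_shuffle): [2 3 5 9 7 8 1 0 6 4]
After op 3 (cut(2)): [5 9 7 8 1 0 6 4 2 3]
After op 4 (reverse): [3 2 4 6 0 1 8 7 9 5]
After op 5 (cut(5)): [1 8 7 9 5 3 2 4 6 0]
After op 6 (out_shuffle): [1 3 8 2 7 4 9 6 5 0]
After op 7 (reverse): [0 5 6 9 4 7 2 8 3 1]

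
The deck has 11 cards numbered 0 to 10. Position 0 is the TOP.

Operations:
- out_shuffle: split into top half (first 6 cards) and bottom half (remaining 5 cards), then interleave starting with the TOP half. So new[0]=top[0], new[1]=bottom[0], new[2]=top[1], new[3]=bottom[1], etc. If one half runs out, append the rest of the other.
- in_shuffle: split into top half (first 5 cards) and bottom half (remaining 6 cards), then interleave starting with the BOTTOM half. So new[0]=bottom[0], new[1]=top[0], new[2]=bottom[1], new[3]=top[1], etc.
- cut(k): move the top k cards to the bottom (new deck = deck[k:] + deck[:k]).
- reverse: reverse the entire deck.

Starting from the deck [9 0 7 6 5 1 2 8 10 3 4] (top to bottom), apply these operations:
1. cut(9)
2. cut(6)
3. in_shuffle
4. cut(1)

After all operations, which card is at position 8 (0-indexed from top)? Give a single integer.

Answer: 10

Derivation:
After op 1 (cut(9)): [3 4 9 0 7 6 5 1 2 8 10]
After op 2 (cut(6)): [5 1 2 8 10 3 4 9 0 7 6]
After op 3 (in_shuffle): [3 5 4 1 9 2 0 8 7 10 6]
After op 4 (cut(1)): [5 4 1 9 2 0 8 7 10 6 3]
Position 8: card 10.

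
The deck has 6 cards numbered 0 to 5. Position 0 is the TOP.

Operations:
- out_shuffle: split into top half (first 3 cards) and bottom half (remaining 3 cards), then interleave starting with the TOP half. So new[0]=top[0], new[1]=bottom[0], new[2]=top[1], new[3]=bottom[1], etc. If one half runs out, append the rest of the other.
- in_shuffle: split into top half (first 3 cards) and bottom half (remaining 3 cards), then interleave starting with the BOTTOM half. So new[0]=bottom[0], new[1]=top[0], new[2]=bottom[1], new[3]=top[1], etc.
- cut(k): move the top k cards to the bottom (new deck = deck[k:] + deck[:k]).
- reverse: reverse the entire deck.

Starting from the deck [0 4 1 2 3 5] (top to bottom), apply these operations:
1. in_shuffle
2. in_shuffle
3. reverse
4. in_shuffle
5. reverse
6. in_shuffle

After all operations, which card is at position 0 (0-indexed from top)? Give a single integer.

Answer: 2

Derivation:
After op 1 (in_shuffle): [2 0 3 4 5 1]
After op 2 (in_shuffle): [4 2 5 0 1 3]
After op 3 (reverse): [3 1 0 5 2 4]
After op 4 (in_shuffle): [5 3 2 1 4 0]
After op 5 (reverse): [0 4 1 2 3 5]
After op 6 (in_shuffle): [2 0 3 4 5 1]
Position 0: card 2.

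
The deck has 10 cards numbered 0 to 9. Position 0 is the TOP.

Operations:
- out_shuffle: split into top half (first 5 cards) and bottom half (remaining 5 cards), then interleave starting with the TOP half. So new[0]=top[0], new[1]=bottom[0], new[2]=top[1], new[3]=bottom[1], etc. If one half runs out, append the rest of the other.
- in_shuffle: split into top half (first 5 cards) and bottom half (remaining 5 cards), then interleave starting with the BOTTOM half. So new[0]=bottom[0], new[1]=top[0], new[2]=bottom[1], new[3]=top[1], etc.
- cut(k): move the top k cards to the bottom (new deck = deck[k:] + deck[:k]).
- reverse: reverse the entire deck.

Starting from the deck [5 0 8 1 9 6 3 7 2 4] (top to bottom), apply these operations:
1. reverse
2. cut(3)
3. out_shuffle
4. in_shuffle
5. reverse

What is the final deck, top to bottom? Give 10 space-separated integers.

After op 1 (reverse): [4 2 7 3 6 9 1 8 0 5]
After op 2 (cut(3)): [3 6 9 1 8 0 5 4 2 7]
After op 3 (out_shuffle): [3 0 6 5 9 4 1 2 8 7]
After op 4 (in_shuffle): [4 3 1 0 2 6 8 5 7 9]
After op 5 (reverse): [9 7 5 8 6 2 0 1 3 4]

Answer: 9 7 5 8 6 2 0 1 3 4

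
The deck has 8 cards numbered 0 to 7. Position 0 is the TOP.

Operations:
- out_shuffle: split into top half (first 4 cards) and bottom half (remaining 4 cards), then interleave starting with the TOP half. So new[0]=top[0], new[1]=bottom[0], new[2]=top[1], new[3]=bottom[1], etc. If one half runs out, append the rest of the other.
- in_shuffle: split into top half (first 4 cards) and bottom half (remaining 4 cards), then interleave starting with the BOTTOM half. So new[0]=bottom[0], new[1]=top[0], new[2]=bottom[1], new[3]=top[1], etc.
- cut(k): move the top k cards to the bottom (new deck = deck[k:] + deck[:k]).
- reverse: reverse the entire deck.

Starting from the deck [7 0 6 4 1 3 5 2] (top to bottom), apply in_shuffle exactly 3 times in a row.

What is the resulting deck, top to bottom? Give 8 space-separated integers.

After op 1 (in_shuffle): [1 7 3 0 5 6 2 4]
After op 2 (in_shuffle): [5 1 6 7 2 3 4 0]
After op 3 (in_shuffle): [2 5 3 1 4 6 0 7]

Answer: 2 5 3 1 4 6 0 7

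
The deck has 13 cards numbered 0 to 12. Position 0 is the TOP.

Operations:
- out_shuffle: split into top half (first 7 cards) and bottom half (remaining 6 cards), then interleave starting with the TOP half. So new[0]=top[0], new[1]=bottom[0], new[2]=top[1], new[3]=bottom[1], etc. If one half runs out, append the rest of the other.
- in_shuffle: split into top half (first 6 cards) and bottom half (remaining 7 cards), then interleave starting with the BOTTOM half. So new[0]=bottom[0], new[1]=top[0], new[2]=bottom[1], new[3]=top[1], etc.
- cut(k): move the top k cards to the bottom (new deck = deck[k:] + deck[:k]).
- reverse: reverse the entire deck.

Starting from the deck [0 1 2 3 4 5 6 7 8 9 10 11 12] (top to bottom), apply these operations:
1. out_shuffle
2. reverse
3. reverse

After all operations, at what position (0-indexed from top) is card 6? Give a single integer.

Answer: 12

Derivation:
After op 1 (out_shuffle): [0 7 1 8 2 9 3 10 4 11 5 12 6]
After op 2 (reverse): [6 12 5 11 4 10 3 9 2 8 1 7 0]
After op 3 (reverse): [0 7 1 8 2 9 3 10 4 11 5 12 6]
Card 6 is at position 12.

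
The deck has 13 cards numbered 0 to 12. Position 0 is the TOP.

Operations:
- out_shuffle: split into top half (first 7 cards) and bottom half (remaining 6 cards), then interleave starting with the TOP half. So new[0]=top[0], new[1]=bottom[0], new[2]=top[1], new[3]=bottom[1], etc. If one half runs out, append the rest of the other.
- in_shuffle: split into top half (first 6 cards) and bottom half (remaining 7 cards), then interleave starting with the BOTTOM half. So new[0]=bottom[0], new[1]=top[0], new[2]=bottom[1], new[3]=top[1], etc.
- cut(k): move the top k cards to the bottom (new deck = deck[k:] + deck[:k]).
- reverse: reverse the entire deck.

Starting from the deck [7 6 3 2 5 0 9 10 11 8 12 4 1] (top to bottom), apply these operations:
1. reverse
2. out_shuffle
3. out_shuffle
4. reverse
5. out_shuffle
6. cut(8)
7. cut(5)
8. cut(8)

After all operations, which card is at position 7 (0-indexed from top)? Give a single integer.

Answer: 9

Derivation:
After op 1 (reverse): [1 4 12 8 11 10 9 0 5 2 3 6 7]
After op 2 (out_shuffle): [1 0 4 5 12 2 8 3 11 6 10 7 9]
After op 3 (out_shuffle): [1 3 0 11 4 6 5 10 12 7 2 9 8]
After op 4 (reverse): [8 9 2 7 12 10 5 6 4 11 0 3 1]
After op 5 (out_shuffle): [8 6 9 4 2 11 7 0 12 3 10 1 5]
After op 6 (cut(8)): [12 3 10 1 5 8 6 9 4 2 11 7 0]
After op 7 (cut(5)): [8 6 9 4 2 11 7 0 12 3 10 1 5]
After op 8 (cut(8)): [12 3 10 1 5 8 6 9 4 2 11 7 0]
Position 7: card 9.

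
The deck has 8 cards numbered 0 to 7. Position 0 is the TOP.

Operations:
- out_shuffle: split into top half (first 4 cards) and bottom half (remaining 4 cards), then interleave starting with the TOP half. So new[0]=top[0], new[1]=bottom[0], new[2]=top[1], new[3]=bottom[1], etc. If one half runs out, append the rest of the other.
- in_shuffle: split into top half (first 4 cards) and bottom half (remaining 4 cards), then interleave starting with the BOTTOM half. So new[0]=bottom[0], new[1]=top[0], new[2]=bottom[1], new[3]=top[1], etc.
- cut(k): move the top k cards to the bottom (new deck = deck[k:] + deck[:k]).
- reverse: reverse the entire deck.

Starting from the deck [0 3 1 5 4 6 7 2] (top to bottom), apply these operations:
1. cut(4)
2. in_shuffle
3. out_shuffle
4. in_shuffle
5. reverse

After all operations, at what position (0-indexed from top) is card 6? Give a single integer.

Answer: 3

Derivation:
After op 1 (cut(4)): [4 6 7 2 0 3 1 5]
After op 2 (in_shuffle): [0 4 3 6 1 7 5 2]
After op 3 (out_shuffle): [0 1 4 7 3 5 6 2]
After op 4 (in_shuffle): [3 0 5 1 6 4 2 7]
After op 5 (reverse): [7 2 4 6 1 5 0 3]
Card 6 is at position 3.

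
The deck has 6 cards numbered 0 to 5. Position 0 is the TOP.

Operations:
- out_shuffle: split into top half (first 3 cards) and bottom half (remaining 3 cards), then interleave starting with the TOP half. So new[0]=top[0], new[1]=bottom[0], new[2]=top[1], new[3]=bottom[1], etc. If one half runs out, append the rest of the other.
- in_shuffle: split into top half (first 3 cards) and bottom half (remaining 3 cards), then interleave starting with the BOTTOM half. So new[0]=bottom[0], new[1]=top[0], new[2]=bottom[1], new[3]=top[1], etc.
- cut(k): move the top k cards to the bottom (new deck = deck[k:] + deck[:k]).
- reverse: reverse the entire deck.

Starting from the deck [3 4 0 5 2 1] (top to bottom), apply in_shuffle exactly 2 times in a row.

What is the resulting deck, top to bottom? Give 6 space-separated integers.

Answer: 4 5 1 3 0 2

Derivation:
After op 1 (in_shuffle): [5 3 2 4 1 0]
After op 2 (in_shuffle): [4 5 1 3 0 2]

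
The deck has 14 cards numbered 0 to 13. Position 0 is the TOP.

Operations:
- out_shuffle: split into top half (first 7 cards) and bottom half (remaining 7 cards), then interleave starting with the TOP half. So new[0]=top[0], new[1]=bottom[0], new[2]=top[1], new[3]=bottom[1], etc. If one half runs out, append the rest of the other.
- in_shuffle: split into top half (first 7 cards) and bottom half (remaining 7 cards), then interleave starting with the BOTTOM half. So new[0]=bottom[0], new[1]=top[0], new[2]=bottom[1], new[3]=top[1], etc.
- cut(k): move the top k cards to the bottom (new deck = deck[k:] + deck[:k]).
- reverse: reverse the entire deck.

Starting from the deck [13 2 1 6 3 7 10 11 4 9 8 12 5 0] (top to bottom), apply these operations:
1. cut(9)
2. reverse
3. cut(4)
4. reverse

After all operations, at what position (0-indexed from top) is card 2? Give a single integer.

Answer: 10

Derivation:
After op 1 (cut(9)): [9 8 12 5 0 13 2 1 6 3 7 10 11 4]
After op 2 (reverse): [4 11 10 7 3 6 1 2 13 0 5 12 8 9]
After op 3 (cut(4)): [3 6 1 2 13 0 5 12 8 9 4 11 10 7]
After op 4 (reverse): [7 10 11 4 9 8 12 5 0 13 2 1 6 3]
Card 2 is at position 10.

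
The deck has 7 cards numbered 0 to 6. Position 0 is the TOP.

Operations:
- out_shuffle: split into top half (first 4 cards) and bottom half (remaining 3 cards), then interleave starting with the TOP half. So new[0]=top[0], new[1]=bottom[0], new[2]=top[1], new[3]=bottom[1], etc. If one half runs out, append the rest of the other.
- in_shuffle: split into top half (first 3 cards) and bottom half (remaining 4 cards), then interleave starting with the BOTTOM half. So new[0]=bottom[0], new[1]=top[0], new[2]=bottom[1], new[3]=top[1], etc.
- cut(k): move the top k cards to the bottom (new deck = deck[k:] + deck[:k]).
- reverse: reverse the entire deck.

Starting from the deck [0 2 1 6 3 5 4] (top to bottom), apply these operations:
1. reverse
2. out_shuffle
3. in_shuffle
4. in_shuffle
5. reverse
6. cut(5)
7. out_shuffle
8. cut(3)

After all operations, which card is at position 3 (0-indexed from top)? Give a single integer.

After op 1 (reverse): [4 5 3 6 1 2 0]
After op 2 (out_shuffle): [4 1 5 2 3 0 6]
After op 3 (in_shuffle): [2 4 3 1 0 5 6]
After op 4 (in_shuffle): [1 2 0 4 5 3 6]
After op 5 (reverse): [6 3 5 4 0 2 1]
After op 6 (cut(5)): [2 1 6 3 5 4 0]
After op 7 (out_shuffle): [2 5 1 4 6 0 3]
After op 8 (cut(3)): [4 6 0 3 2 5 1]
Position 3: card 3.

Answer: 3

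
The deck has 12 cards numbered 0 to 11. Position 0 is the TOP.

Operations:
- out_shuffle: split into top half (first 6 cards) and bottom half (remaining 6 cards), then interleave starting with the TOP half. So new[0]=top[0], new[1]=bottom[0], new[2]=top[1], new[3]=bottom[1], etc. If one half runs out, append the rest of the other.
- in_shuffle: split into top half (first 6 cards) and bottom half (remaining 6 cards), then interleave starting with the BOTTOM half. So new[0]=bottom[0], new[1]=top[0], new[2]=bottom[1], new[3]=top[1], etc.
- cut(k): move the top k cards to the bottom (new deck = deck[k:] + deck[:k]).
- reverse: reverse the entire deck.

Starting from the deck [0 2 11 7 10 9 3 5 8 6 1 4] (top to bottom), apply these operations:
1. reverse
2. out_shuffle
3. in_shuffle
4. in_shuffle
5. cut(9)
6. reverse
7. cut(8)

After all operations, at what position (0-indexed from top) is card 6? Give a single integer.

After op 1 (reverse): [4 1 6 8 5 3 9 10 7 11 2 0]
After op 2 (out_shuffle): [4 9 1 10 6 7 8 11 5 2 3 0]
After op 3 (in_shuffle): [8 4 11 9 5 1 2 10 3 6 0 7]
After op 4 (in_shuffle): [2 8 10 4 3 11 6 9 0 5 7 1]
After op 5 (cut(9)): [5 7 1 2 8 10 4 3 11 6 9 0]
After op 6 (reverse): [0 9 6 11 3 4 10 8 2 1 7 5]
After op 7 (cut(8)): [2 1 7 5 0 9 6 11 3 4 10 8]
Card 6 is at position 6.

Answer: 6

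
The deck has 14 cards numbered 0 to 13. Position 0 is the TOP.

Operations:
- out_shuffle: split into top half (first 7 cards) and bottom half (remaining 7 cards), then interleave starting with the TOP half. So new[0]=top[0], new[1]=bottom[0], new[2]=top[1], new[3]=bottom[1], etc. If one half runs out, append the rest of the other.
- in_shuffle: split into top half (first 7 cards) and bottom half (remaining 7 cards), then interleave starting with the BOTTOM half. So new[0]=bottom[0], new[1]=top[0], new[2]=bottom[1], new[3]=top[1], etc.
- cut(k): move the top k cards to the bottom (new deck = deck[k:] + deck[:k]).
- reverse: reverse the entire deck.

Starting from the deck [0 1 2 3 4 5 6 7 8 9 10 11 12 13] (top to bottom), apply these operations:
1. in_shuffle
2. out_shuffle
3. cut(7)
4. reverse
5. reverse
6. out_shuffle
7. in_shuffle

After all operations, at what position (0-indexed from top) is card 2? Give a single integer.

After op 1 (in_shuffle): [7 0 8 1 9 2 10 3 11 4 12 5 13 6]
After op 2 (out_shuffle): [7 3 0 11 8 4 1 12 9 5 2 13 10 6]
After op 3 (cut(7)): [12 9 5 2 13 10 6 7 3 0 11 8 4 1]
After op 4 (reverse): [1 4 8 11 0 3 7 6 10 13 2 5 9 12]
After op 5 (reverse): [12 9 5 2 13 10 6 7 3 0 11 8 4 1]
After op 6 (out_shuffle): [12 7 9 3 5 0 2 11 13 8 10 4 6 1]
After op 7 (in_shuffle): [11 12 13 7 8 9 10 3 4 5 6 0 1 2]
Card 2 is at position 13.

Answer: 13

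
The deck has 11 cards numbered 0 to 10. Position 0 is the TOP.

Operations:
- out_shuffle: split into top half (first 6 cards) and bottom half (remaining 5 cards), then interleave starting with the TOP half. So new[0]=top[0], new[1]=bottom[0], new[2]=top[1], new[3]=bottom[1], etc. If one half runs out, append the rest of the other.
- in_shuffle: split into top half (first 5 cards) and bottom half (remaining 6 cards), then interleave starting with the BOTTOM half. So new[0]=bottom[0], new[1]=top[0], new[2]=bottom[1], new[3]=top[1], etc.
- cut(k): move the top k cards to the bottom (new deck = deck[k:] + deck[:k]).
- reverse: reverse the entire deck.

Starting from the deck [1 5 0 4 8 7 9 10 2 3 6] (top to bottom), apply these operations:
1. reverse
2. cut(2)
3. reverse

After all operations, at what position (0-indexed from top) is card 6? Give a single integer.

After op 1 (reverse): [6 3 2 10 9 7 8 4 0 5 1]
After op 2 (cut(2)): [2 10 9 7 8 4 0 5 1 6 3]
After op 3 (reverse): [3 6 1 5 0 4 8 7 9 10 2]
Card 6 is at position 1.

Answer: 1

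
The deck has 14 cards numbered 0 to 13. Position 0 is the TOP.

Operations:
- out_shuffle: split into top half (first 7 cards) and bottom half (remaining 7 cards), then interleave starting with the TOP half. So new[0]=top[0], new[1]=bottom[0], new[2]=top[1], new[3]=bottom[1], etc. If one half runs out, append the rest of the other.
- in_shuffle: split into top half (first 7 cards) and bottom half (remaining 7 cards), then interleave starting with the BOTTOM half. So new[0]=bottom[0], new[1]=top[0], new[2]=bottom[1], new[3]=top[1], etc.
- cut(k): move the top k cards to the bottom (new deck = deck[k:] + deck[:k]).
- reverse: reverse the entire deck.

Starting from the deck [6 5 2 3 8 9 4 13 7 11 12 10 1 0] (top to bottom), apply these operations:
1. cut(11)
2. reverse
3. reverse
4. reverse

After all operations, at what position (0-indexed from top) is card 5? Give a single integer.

After op 1 (cut(11)): [10 1 0 6 5 2 3 8 9 4 13 7 11 12]
After op 2 (reverse): [12 11 7 13 4 9 8 3 2 5 6 0 1 10]
After op 3 (reverse): [10 1 0 6 5 2 3 8 9 4 13 7 11 12]
After op 4 (reverse): [12 11 7 13 4 9 8 3 2 5 6 0 1 10]
Card 5 is at position 9.

Answer: 9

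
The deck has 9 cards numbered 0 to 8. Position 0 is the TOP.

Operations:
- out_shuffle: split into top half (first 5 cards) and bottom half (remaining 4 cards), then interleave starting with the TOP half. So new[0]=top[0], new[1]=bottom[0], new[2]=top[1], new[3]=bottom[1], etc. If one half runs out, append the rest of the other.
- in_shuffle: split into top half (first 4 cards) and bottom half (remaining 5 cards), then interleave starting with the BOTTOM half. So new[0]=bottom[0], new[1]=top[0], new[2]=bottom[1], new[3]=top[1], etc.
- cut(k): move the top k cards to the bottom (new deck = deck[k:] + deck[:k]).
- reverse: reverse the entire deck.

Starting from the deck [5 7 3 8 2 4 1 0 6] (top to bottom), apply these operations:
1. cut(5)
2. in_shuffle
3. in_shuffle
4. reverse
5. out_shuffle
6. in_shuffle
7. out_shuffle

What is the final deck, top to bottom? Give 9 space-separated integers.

Answer: 6 1 2 3 5 0 4 8 7

Derivation:
After op 1 (cut(5)): [4 1 0 6 5 7 3 8 2]
After op 2 (in_shuffle): [5 4 7 1 3 0 8 6 2]
After op 3 (in_shuffle): [3 5 0 4 8 7 6 1 2]
After op 4 (reverse): [2 1 6 7 8 4 0 5 3]
After op 5 (out_shuffle): [2 4 1 0 6 5 7 3 8]
After op 6 (in_shuffle): [6 2 5 4 7 1 3 0 8]
After op 7 (out_shuffle): [6 1 2 3 5 0 4 8 7]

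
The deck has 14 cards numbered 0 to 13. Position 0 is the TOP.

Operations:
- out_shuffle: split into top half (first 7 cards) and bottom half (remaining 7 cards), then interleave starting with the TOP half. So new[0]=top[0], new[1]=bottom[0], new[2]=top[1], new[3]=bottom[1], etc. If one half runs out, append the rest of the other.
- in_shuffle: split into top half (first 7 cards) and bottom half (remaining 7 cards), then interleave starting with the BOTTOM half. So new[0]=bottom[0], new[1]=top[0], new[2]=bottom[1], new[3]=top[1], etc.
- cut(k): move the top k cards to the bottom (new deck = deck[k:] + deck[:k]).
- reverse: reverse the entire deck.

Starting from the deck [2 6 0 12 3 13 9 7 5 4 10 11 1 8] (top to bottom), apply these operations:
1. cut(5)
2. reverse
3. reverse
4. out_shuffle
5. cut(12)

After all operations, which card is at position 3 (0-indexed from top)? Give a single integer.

After op 1 (cut(5)): [13 9 7 5 4 10 11 1 8 2 6 0 12 3]
After op 2 (reverse): [3 12 0 6 2 8 1 11 10 4 5 7 9 13]
After op 3 (reverse): [13 9 7 5 4 10 11 1 8 2 6 0 12 3]
After op 4 (out_shuffle): [13 1 9 8 7 2 5 6 4 0 10 12 11 3]
After op 5 (cut(12)): [11 3 13 1 9 8 7 2 5 6 4 0 10 12]
Position 3: card 1.

Answer: 1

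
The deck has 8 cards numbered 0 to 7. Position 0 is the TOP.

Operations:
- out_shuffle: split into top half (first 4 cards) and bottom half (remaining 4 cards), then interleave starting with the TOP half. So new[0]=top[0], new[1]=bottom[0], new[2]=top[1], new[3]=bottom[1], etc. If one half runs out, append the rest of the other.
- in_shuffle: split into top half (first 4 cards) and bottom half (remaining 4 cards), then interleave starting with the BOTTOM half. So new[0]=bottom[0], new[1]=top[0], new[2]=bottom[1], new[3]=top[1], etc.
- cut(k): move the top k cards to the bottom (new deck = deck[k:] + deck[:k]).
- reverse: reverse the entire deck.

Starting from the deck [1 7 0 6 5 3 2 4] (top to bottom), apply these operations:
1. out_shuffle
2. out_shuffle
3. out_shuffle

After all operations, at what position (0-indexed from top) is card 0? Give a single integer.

After op 1 (out_shuffle): [1 5 7 3 0 2 6 4]
After op 2 (out_shuffle): [1 0 5 2 7 6 3 4]
After op 3 (out_shuffle): [1 7 0 6 5 3 2 4]
Card 0 is at position 2.

Answer: 2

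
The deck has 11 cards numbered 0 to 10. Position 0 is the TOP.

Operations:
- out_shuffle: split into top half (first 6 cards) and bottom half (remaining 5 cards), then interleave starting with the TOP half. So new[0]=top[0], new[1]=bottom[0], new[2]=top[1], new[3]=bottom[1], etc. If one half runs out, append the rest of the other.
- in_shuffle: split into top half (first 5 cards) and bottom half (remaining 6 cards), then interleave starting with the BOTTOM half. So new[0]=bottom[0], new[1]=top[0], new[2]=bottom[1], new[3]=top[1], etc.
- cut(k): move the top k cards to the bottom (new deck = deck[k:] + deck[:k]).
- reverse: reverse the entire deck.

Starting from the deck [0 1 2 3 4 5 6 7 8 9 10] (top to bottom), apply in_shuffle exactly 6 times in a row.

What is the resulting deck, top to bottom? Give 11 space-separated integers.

Answer: 4 9 3 8 2 7 1 6 0 5 10

Derivation:
After op 1 (in_shuffle): [5 0 6 1 7 2 8 3 9 4 10]
After op 2 (in_shuffle): [2 5 8 0 3 6 9 1 4 7 10]
After op 3 (in_shuffle): [6 2 9 5 1 8 4 0 7 3 10]
After op 4 (in_shuffle): [8 6 4 2 0 9 7 5 3 1 10]
After op 5 (in_shuffle): [9 8 7 6 5 4 3 2 1 0 10]
After op 6 (in_shuffle): [4 9 3 8 2 7 1 6 0 5 10]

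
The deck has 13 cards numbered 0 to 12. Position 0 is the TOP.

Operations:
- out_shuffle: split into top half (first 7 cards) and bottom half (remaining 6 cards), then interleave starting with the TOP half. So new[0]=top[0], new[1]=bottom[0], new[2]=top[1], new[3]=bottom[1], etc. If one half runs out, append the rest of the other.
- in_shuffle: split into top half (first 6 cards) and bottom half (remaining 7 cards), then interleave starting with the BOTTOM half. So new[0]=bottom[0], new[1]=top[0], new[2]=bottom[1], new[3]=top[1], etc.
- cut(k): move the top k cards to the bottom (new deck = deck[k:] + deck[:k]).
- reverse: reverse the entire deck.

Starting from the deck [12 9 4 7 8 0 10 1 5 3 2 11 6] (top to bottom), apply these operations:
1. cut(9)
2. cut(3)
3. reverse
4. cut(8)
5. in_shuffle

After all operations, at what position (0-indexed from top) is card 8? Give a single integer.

After op 1 (cut(9)): [3 2 11 6 12 9 4 7 8 0 10 1 5]
After op 2 (cut(3)): [6 12 9 4 7 8 0 10 1 5 3 2 11]
After op 3 (reverse): [11 2 3 5 1 10 0 8 7 4 9 12 6]
After op 4 (cut(8)): [7 4 9 12 6 11 2 3 5 1 10 0 8]
After op 5 (in_shuffle): [2 7 3 4 5 9 1 12 10 6 0 11 8]
Card 8 is at position 12.

Answer: 12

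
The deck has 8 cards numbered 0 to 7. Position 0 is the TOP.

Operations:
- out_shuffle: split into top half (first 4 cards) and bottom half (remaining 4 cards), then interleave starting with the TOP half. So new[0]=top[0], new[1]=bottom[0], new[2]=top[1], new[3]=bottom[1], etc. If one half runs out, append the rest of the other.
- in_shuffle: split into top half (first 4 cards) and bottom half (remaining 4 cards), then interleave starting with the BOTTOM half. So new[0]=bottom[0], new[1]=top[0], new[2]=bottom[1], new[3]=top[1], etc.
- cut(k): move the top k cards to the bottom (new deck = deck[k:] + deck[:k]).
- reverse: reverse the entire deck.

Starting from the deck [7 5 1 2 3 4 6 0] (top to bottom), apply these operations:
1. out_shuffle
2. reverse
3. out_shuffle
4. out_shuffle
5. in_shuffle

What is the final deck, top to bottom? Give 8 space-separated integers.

Answer: 2 0 1 6 5 4 7 3

Derivation:
After op 1 (out_shuffle): [7 3 5 4 1 6 2 0]
After op 2 (reverse): [0 2 6 1 4 5 3 7]
After op 3 (out_shuffle): [0 4 2 5 6 3 1 7]
After op 4 (out_shuffle): [0 6 4 3 2 1 5 7]
After op 5 (in_shuffle): [2 0 1 6 5 4 7 3]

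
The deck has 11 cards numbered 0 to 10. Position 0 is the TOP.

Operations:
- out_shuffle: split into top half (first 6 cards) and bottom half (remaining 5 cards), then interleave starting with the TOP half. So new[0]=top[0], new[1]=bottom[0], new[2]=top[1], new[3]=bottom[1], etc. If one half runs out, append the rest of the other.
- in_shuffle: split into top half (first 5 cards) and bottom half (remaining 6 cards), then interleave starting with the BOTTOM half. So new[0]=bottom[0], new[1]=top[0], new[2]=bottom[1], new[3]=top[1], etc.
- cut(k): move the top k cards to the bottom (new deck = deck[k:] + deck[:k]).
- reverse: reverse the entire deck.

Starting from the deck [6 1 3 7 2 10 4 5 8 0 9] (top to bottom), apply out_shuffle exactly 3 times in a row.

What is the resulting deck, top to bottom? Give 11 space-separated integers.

After op 1 (out_shuffle): [6 4 1 5 3 8 7 0 2 9 10]
After op 2 (out_shuffle): [6 7 4 0 1 2 5 9 3 10 8]
After op 3 (out_shuffle): [6 5 7 9 4 3 0 10 1 8 2]

Answer: 6 5 7 9 4 3 0 10 1 8 2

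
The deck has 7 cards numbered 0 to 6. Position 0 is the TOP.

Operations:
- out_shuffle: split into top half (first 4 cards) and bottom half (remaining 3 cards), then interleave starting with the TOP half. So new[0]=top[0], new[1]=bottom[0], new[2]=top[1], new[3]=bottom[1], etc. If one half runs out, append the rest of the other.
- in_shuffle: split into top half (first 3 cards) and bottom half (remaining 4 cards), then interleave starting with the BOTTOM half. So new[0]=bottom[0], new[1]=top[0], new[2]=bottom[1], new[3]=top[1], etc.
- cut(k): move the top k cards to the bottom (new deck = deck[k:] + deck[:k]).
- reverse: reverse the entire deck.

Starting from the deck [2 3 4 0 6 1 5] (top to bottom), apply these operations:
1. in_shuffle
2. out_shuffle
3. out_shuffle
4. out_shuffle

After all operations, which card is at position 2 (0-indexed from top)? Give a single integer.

After op 1 (in_shuffle): [0 2 6 3 1 4 5]
After op 2 (out_shuffle): [0 1 2 4 6 5 3]
After op 3 (out_shuffle): [0 6 1 5 2 3 4]
After op 4 (out_shuffle): [0 2 6 3 1 4 5]
Position 2: card 6.

Answer: 6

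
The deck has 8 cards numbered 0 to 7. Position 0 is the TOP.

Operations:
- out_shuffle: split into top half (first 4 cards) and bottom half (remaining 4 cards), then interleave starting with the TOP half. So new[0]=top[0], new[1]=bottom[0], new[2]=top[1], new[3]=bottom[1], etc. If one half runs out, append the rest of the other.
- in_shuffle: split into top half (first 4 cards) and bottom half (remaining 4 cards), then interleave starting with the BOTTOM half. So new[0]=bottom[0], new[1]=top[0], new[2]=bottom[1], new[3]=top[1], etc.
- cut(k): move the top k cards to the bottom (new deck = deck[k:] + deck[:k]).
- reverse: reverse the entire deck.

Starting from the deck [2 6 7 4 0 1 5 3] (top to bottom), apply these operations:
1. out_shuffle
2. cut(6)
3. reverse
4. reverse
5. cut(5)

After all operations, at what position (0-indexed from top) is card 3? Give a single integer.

After op 1 (out_shuffle): [2 0 6 1 7 5 4 3]
After op 2 (cut(6)): [4 3 2 0 6 1 7 5]
After op 3 (reverse): [5 7 1 6 0 2 3 4]
After op 4 (reverse): [4 3 2 0 6 1 7 5]
After op 5 (cut(5)): [1 7 5 4 3 2 0 6]
Card 3 is at position 4.

Answer: 4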